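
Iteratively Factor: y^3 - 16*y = (y + 4)*(y^2 - 4*y) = (y - 4)*(y + 4)*(y)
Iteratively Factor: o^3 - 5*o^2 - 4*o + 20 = (o - 2)*(o^2 - 3*o - 10) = (o - 2)*(o + 2)*(o - 5)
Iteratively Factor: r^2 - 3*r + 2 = (r - 1)*(r - 2)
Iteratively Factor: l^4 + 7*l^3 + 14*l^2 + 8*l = (l + 4)*(l^3 + 3*l^2 + 2*l) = (l + 2)*(l + 4)*(l^2 + l) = l*(l + 2)*(l + 4)*(l + 1)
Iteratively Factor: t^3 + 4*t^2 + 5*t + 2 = (t + 1)*(t^2 + 3*t + 2) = (t + 1)^2*(t + 2)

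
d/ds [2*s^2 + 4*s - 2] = 4*s + 4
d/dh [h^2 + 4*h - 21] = 2*h + 4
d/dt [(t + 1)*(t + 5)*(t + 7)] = 3*t^2 + 26*t + 47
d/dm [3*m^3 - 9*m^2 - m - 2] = 9*m^2 - 18*m - 1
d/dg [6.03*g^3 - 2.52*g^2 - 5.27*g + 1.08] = 18.09*g^2 - 5.04*g - 5.27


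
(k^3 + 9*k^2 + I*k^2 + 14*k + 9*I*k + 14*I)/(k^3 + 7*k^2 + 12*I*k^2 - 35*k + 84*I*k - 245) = (k^2 + k*(2 + I) + 2*I)/(k^2 + 12*I*k - 35)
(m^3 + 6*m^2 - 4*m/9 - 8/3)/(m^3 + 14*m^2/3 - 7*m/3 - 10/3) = (m^2 + 16*m/3 - 4)/(m^2 + 4*m - 5)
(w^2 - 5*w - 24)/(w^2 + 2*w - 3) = (w - 8)/(w - 1)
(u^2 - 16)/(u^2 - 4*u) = (u + 4)/u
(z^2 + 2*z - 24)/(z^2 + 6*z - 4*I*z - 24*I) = (z - 4)/(z - 4*I)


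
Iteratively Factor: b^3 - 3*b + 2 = (b - 1)*(b^2 + b - 2) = (b - 1)*(b + 2)*(b - 1)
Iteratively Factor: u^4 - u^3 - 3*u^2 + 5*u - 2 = (u - 1)*(u^3 - 3*u + 2) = (u - 1)^2*(u^2 + u - 2) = (u - 1)^2*(u + 2)*(u - 1)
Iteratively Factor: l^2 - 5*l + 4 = (l - 4)*(l - 1)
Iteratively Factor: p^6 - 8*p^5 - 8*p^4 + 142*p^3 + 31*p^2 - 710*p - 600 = (p - 5)*(p^5 - 3*p^4 - 23*p^3 + 27*p^2 + 166*p + 120) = (p - 5)*(p - 4)*(p^4 + p^3 - 19*p^2 - 49*p - 30) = (p - 5)*(p - 4)*(p + 3)*(p^3 - 2*p^2 - 13*p - 10) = (p - 5)*(p - 4)*(p + 2)*(p + 3)*(p^2 - 4*p - 5) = (p - 5)^2*(p - 4)*(p + 2)*(p + 3)*(p + 1)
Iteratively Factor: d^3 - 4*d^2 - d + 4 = (d - 1)*(d^2 - 3*d - 4) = (d - 4)*(d - 1)*(d + 1)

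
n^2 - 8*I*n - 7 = (n - 7*I)*(n - I)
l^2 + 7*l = l*(l + 7)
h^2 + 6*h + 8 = (h + 2)*(h + 4)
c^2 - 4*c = c*(c - 4)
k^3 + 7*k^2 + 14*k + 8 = (k + 1)*(k + 2)*(k + 4)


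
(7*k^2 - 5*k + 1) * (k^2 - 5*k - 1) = 7*k^4 - 40*k^3 + 19*k^2 - 1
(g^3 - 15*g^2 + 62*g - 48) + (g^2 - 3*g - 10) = g^3 - 14*g^2 + 59*g - 58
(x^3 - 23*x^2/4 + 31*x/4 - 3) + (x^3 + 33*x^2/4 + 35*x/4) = 2*x^3 + 5*x^2/2 + 33*x/2 - 3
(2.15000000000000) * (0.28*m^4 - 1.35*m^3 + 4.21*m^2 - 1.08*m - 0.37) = 0.602*m^4 - 2.9025*m^3 + 9.0515*m^2 - 2.322*m - 0.7955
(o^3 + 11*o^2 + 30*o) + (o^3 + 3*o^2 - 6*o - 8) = 2*o^3 + 14*o^2 + 24*o - 8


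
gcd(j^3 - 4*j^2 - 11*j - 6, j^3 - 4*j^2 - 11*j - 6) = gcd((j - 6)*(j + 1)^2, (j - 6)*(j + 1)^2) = j^3 - 4*j^2 - 11*j - 6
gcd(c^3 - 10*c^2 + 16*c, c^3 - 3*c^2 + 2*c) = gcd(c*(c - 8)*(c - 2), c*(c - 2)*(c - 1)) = c^2 - 2*c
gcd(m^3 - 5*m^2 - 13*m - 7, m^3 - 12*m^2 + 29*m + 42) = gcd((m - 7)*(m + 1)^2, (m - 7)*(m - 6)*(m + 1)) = m^2 - 6*m - 7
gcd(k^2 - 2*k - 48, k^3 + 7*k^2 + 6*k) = k + 6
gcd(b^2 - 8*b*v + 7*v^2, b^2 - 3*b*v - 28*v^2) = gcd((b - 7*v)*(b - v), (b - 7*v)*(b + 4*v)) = -b + 7*v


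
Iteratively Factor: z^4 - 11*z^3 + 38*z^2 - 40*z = (z - 5)*(z^3 - 6*z^2 + 8*z) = z*(z - 5)*(z^2 - 6*z + 8) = z*(z - 5)*(z - 4)*(z - 2)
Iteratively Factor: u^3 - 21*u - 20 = (u + 4)*(u^2 - 4*u - 5) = (u + 1)*(u + 4)*(u - 5)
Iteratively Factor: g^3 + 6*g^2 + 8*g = (g + 4)*(g^2 + 2*g) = (g + 2)*(g + 4)*(g)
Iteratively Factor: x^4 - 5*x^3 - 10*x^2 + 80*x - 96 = (x - 2)*(x^3 - 3*x^2 - 16*x + 48) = (x - 2)*(x + 4)*(x^2 - 7*x + 12) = (x - 3)*(x - 2)*(x + 4)*(x - 4)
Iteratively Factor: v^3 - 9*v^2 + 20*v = (v)*(v^2 - 9*v + 20) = v*(v - 4)*(v - 5)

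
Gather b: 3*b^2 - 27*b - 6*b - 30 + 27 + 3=3*b^2 - 33*b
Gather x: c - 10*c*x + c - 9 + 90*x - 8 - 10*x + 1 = 2*c + x*(80 - 10*c) - 16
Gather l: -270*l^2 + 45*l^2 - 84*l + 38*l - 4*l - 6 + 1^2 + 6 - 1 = -225*l^2 - 50*l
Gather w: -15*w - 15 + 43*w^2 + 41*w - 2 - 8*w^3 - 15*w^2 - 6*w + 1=-8*w^3 + 28*w^2 + 20*w - 16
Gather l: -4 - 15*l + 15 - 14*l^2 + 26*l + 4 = -14*l^2 + 11*l + 15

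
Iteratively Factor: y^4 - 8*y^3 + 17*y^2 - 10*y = (y - 2)*(y^3 - 6*y^2 + 5*y) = (y - 5)*(y - 2)*(y^2 - y) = (y - 5)*(y - 2)*(y - 1)*(y)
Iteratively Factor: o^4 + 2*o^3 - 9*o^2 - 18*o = (o + 3)*(o^3 - o^2 - 6*o) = o*(o + 3)*(o^2 - o - 6) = o*(o - 3)*(o + 3)*(o + 2)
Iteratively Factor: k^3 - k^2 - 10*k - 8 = (k + 1)*(k^2 - 2*k - 8) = (k + 1)*(k + 2)*(k - 4)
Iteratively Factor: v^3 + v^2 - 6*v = (v - 2)*(v^2 + 3*v) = (v - 2)*(v + 3)*(v)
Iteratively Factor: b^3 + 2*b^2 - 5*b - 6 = (b - 2)*(b^2 + 4*b + 3) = (b - 2)*(b + 3)*(b + 1)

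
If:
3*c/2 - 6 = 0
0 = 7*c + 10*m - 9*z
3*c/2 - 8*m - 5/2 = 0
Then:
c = 4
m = 7/16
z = 259/72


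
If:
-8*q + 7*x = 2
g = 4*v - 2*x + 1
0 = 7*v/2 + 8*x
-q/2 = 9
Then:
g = 11125/49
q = -18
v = 2272/49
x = -142/7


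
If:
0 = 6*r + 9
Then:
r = -3/2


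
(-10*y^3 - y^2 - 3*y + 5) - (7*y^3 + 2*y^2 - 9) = -17*y^3 - 3*y^2 - 3*y + 14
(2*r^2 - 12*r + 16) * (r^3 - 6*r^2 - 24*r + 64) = 2*r^5 - 24*r^4 + 40*r^3 + 320*r^2 - 1152*r + 1024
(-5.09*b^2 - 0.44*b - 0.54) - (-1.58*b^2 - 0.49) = -3.51*b^2 - 0.44*b - 0.05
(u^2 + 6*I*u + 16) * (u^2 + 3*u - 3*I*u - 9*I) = u^4 + 3*u^3 + 3*I*u^3 + 34*u^2 + 9*I*u^2 + 102*u - 48*I*u - 144*I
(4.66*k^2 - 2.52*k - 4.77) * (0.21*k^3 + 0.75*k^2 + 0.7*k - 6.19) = 0.9786*k^5 + 2.9658*k^4 + 0.3703*k^3 - 34.1869*k^2 + 12.2598*k + 29.5263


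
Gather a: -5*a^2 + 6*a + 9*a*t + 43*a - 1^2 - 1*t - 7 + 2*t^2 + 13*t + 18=-5*a^2 + a*(9*t + 49) + 2*t^2 + 12*t + 10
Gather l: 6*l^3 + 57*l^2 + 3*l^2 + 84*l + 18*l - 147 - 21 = 6*l^3 + 60*l^2 + 102*l - 168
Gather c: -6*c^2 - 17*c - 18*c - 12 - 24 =-6*c^2 - 35*c - 36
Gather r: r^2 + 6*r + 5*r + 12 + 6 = r^2 + 11*r + 18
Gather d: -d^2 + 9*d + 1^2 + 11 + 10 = -d^2 + 9*d + 22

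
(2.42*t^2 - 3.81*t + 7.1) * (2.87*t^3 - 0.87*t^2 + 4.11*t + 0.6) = 6.9454*t^5 - 13.0401*t^4 + 33.6379*t^3 - 20.3841*t^2 + 26.895*t + 4.26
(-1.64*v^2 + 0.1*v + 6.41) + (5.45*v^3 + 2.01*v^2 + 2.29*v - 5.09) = 5.45*v^3 + 0.37*v^2 + 2.39*v + 1.32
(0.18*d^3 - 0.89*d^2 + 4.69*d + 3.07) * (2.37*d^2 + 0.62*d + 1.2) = 0.4266*d^5 - 1.9977*d^4 + 10.7795*d^3 + 9.1157*d^2 + 7.5314*d + 3.684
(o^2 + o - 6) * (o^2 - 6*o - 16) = o^4 - 5*o^3 - 28*o^2 + 20*o + 96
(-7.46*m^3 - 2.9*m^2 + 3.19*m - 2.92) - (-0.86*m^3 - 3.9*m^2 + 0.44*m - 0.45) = -6.6*m^3 + 1.0*m^2 + 2.75*m - 2.47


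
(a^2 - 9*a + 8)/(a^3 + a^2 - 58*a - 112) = (a - 1)/(a^2 + 9*a + 14)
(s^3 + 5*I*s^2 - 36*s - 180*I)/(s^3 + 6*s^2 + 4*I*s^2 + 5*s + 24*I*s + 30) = (s - 6)/(s - I)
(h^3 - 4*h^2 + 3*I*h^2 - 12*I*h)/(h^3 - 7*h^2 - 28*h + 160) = h*(h + 3*I)/(h^2 - 3*h - 40)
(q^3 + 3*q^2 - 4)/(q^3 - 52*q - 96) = (q^2 + q - 2)/(q^2 - 2*q - 48)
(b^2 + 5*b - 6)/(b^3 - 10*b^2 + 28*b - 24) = (b^2 + 5*b - 6)/(b^3 - 10*b^2 + 28*b - 24)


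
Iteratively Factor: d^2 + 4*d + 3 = (d + 1)*(d + 3)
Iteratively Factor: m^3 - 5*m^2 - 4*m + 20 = (m + 2)*(m^2 - 7*m + 10) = (m - 2)*(m + 2)*(m - 5)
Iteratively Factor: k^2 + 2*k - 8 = (k - 2)*(k + 4)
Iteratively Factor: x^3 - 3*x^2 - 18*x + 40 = (x - 5)*(x^2 + 2*x - 8) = (x - 5)*(x - 2)*(x + 4)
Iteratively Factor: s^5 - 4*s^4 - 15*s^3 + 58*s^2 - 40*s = (s - 2)*(s^4 - 2*s^3 - 19*s^2 + 20*s) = (s - 2)*(s - 1)*(s^3 - s^2 - 20*s) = (s - 2)*(s - 1)*(s + 4)*(s^2 - 5*s) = (s - 5)*(s - 2)*(s - 1)*(s + 4)*(s)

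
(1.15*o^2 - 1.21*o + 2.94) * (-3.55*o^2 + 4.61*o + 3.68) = -4.0825*o^4 + 9.597*o^3 - 11.7831*o^2 + 9.1006*o + 10.8192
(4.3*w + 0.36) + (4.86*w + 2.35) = 9.16*w + 2.71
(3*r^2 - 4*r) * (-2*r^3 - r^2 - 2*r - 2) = -6*r^5 + 5*r^4 - 2*r^3 + 2*r^2 + 8*r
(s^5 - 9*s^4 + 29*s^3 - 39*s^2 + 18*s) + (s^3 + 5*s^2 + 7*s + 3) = s^5 - 9*s^4 + 30*s^3 - 34*s^2 + 25*s + 3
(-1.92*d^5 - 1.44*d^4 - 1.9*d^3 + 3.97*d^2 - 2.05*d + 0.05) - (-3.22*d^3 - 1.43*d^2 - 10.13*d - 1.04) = -1.92*d^5 - 1.44*d^4 + 1.32*d^3 + 5.4*d^2 + 8.08*d + 1.09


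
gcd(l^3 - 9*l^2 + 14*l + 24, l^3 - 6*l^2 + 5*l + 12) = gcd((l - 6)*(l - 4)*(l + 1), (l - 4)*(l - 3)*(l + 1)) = l^2 - 3*l - 4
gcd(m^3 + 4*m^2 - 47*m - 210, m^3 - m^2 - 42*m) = m^2 - m - 42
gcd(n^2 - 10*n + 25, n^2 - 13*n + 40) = n - 5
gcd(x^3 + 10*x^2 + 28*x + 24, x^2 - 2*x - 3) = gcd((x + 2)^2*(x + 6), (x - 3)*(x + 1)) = 1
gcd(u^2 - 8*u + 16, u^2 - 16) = u - 4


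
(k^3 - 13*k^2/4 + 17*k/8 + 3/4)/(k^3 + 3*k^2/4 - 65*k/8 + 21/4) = (8*k^2 - 10*k - 3)/(8*k^2 + 22*k - 21)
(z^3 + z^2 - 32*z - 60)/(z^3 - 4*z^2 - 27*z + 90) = (z + 2)/(z - 3)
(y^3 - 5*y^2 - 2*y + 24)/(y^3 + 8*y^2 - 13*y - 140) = (y^2 - y - 6)/(y^2 + 12*y + 35)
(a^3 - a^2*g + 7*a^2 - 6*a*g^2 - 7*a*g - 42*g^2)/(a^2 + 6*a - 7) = (a^2 - a*g - 6*g^2)/(a - 1)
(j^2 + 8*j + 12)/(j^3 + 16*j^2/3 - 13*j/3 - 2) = 3*(j + 2)/(3*j^2 - 2*j - 1)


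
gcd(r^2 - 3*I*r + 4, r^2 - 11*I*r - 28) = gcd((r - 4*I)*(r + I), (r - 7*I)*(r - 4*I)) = r - 4*I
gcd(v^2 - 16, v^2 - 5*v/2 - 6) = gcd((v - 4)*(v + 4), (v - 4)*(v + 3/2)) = v - 4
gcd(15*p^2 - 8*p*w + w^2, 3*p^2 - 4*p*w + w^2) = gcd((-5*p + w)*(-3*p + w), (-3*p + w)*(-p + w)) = 3*p - w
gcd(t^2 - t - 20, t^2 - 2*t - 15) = t - 5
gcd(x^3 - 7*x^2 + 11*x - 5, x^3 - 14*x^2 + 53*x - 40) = x^2 - 6*x + 5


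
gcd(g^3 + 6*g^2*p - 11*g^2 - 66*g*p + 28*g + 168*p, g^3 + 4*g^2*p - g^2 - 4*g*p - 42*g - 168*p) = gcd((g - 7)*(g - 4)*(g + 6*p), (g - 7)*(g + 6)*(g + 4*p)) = g - 7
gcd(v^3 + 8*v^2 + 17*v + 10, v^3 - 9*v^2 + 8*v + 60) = v + 2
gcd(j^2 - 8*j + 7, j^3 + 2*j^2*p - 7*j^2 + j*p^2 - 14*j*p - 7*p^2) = j - 7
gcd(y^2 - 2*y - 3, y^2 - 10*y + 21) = y - 3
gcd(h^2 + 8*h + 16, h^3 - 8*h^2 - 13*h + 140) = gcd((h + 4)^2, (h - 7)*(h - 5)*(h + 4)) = h + 4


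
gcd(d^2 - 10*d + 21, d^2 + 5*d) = 1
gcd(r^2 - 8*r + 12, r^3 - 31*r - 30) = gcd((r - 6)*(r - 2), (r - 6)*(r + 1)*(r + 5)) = r - 6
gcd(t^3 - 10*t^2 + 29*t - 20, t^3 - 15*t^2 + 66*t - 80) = t - 5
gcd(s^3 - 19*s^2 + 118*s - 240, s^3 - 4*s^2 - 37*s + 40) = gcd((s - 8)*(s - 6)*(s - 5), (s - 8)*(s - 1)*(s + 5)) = s - 8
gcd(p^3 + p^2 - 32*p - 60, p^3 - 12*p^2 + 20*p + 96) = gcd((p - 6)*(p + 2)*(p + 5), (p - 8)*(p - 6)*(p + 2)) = p^2 - 4*p - 12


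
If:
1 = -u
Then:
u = -1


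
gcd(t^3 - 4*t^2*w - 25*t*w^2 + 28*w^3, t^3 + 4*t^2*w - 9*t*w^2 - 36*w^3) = t + 4*w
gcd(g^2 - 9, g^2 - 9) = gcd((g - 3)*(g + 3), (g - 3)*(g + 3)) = g^2 - 9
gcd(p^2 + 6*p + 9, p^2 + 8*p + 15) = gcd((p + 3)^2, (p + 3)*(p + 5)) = p + 3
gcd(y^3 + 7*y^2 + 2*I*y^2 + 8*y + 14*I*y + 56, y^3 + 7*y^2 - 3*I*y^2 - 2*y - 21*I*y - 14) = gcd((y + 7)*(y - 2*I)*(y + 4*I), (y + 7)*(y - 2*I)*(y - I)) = y^2 + y*(7 - 2*I) - 14*I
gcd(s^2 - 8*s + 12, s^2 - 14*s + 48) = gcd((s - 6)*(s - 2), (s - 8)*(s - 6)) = s - 6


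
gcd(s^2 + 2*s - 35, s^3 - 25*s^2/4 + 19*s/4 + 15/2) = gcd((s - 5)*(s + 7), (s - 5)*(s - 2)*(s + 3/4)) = s - 5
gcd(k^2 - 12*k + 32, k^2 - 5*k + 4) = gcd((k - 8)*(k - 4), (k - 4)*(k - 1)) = k - 4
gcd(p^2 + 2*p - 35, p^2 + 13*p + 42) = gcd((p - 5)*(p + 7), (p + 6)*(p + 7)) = p + 7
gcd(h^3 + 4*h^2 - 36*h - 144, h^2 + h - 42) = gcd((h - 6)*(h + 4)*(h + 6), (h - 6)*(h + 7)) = h - 6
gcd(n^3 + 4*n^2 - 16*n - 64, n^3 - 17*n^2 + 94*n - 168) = n - 4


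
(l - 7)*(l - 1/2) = l^2 - 15*l/2 + 7/2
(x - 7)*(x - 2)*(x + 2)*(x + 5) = x^4 - 2*x^3 - 39*x^2 + 8*x + 140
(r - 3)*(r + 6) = r^2 + 3*r - 18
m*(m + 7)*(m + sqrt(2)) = m^3 + sqrt(2)*m^2 + 7*m^2 + 7*sqrt(2)*m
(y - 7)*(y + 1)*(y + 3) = y^3 - 3*y^2 - 25*y - 21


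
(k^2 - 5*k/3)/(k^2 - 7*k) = (k - 5/3)/(k - 7)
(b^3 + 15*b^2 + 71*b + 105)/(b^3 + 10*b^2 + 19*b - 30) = (b^2 + 10*b + 21)/(b^2 + 5*b - 6)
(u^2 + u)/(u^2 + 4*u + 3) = u/(u + 3)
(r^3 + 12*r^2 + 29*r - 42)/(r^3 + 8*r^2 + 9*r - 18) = (r + 7)/(r + 3)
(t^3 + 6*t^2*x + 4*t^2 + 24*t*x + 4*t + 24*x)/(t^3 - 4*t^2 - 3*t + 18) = (t^2 + 6*t*x + 2*t + 12*x)/(t^2 - 6*t + 9)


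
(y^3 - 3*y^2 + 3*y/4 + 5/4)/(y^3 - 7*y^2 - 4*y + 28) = (4*y^3 - 12*y^2 + 3*y + 5)/(4*(y^3 - 7*y^2 - 4*y + 28))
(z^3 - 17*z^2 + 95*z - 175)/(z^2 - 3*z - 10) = (z^2 - 12*z + 35)/(z + 2)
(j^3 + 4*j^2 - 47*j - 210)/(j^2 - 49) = (j^2 + 11*j + 30)/(j + 7)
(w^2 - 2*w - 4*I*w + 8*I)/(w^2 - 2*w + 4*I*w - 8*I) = (w - 4*I)/(w + 4*I)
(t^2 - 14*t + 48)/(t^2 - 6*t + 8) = (t^2 - 14*t + 48)/(t^2 - 6*t + 8)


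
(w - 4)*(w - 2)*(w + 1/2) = w^3 - 11*w^2/2 + 5*w + 4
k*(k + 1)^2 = k^3 + 2*k^2 + k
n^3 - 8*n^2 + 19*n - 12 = (n - 4)*(n - 3)*(n - 1)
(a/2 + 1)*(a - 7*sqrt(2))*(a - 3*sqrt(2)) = a^3/2 - 5*sqrt(2)*a^2 + a^2 - 10*sqrt(2)*a + 21*a + 42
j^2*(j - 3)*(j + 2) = j^4 - j^3 - 6*j^2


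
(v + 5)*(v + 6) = v^2 + 11*v + 30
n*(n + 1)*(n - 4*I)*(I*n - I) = I*n^4 + 4*n^3 - I*n^2 - 4*n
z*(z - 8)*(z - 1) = z^3 - 9*z^2 + 8*z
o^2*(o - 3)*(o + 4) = o^4 + o^3 - 12*o^2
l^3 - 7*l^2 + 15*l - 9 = (l - 3)^2*(l - 1)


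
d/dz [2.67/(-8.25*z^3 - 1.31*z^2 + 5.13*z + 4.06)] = (66.0825*z^2 + 6.9954*z - 13.6971)/(8.25*z^3 + 1.31*z^2 - 5.13*z - 4.06)^2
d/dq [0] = 0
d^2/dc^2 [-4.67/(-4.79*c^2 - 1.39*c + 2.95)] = (-214.297894*c^2 - 62.186654*c + 4.67*(9.58*c + 1.39)*(19.16*c + 2.78) + 131.97887)/(4.79*c^2 + 1.39*c - 2.95)^3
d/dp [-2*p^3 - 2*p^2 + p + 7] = -6*p^2 - 4*p + 1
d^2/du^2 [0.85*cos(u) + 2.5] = -0.85*cos(u)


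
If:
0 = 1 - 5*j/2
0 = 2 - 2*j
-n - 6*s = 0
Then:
No Solution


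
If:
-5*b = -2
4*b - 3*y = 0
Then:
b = 2/5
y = 8/15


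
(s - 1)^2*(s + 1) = s^3 - s^2 - s + 1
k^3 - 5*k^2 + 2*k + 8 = (k - 4)*(k - 2)*(k + 1)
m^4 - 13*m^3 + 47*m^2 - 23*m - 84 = (m - 7)*(m - 4)*(m - 3)*(m + 1)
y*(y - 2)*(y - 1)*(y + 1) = y^4 - 2*y^3 - y^2 + 2*y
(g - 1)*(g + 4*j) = g^2 + 4*g*j - g - 4*j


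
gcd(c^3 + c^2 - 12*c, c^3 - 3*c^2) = c^2 - 3*c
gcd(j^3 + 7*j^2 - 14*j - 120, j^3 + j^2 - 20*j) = j^2 + j - 20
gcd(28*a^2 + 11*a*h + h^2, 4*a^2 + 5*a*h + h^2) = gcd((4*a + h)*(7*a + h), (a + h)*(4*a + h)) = 4*a + h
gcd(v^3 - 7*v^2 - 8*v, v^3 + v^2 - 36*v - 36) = v + 1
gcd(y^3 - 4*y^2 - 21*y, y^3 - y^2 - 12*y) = y^2 + 3*y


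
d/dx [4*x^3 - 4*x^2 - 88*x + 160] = 12*x^2 - 8*x - 88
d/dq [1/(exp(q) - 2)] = -exp(q)/(exp(q) - 2)^2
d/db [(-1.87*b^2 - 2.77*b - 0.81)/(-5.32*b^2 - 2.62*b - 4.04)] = (-9.837*b^2 + 6.4912*b + 9.0686)/(28.3024*b^4 + 27.8768*b^3 + 49.85*b^2 + 21.1696*b + 16.3216)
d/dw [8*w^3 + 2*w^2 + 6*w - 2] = 24*w^2 + 4*w + 6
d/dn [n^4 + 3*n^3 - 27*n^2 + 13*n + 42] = 4*n^3 + 9*n^2 - 54*n + 13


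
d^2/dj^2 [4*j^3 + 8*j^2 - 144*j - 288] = 24*j + 16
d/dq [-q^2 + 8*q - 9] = 8 - 2*q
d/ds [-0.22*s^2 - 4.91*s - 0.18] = -0.44*s - 4.91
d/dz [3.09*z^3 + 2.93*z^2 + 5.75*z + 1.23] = 9.27*z^2 + 5.86*z + 5.75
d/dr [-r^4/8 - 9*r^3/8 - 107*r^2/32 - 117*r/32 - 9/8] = -r^3/2 - 27*r^2/8 - 107*r/16 - 117/32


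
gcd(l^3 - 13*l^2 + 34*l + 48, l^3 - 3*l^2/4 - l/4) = 1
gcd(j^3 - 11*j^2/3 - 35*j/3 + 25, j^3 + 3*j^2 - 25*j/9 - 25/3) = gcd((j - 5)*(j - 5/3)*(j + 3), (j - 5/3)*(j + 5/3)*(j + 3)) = j^2 + 4*j/3 - 5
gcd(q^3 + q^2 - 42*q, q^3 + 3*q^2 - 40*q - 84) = q^2 + q - 42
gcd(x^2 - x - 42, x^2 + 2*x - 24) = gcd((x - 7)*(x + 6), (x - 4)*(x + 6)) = x + 6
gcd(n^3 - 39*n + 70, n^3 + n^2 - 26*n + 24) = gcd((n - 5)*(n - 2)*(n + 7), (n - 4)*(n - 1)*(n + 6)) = 1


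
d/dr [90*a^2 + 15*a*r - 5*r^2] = 15*a - 10*r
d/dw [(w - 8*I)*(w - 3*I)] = 2*w - 11*I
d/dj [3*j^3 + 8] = 9*j^2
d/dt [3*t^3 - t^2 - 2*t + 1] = 9*t^2 - 2*t - 2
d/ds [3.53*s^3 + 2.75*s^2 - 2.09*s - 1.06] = 10.59*s^2 + 5.5*s - 2.09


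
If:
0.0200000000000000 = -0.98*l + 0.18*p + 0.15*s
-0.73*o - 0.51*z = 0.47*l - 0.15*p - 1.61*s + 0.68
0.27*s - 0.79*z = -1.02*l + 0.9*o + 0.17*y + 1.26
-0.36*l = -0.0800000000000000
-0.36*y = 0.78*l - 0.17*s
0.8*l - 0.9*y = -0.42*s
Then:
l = 0.22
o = 1117.94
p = -100.53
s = 122.22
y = 57.23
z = -1245.45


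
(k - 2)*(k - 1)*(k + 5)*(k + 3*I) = k^4 + 2*k^3 + 3*I*k^3 - 13*k^2 + 6*I*k^2 + 10*k - 39*I*k + 30*I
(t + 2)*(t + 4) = t^2 + 6*t + 8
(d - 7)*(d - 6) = d^2 - 13*d + 42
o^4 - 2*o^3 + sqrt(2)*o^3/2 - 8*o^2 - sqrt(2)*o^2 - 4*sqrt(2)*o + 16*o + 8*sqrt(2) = (o - 2)*(o - 2*sqrt(2))*(o + sqrt(2)/2)*(o + 2*sqrt(2))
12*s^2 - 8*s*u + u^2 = (-6*s + u)*(-2*s + u)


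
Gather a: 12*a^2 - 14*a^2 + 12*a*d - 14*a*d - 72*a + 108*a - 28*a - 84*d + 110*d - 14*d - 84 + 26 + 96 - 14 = -2*a^2 + a*(8 - 2*d) + 12*d + 24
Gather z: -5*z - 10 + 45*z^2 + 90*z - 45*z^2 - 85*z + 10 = 0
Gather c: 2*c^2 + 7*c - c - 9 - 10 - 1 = 2*c^2 + 6*c - 20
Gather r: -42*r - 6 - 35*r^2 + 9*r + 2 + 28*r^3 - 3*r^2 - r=28*r^3 - 38*r^2 - 34*r - 4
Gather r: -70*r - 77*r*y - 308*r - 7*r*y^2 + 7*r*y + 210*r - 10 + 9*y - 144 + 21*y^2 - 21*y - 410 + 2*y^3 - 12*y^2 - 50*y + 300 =r*(-7*y^2 - 70*y - 168) + 2*y^3 + 9*y^2 - 62*y - 264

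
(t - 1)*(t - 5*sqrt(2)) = t^2 - 5*sqrt(2)*t - t + 5*sqrt(2)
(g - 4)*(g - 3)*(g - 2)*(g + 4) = g^4 - 5*g^3 - 10*g^2 + 80*g - 96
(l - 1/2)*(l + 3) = l^2 + 5*l/2 - 3/2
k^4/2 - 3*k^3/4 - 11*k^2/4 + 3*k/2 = k*(k/2 + 1)*(k - 3)*(k - 1/2)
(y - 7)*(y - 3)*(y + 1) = y^3 - 9*y^2 + 11*y + 21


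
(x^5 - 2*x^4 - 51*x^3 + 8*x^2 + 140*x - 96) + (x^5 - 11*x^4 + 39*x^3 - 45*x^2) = 2*x^5 - 13*x^4 - 12*x^3 - 37*x^2 + 140*x - 96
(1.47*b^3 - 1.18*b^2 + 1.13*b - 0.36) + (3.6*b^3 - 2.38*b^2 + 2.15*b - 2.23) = 5.07*b^3 - 3.56*b^2 + 3.28*b - 2.59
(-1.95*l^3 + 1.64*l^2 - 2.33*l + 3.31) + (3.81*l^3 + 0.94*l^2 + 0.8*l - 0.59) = 1.86*l^3 + 2.58*l^2 - 1.53*l + 2.72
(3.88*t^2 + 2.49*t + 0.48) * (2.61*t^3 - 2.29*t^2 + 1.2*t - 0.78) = 10.1268*t^5 - 2.3863*t^4 + 0.206699999999999*t^3 - 1.1376*t^2 - 1.3662*t - 0.3744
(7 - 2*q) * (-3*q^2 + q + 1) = 6*q^3 - 23*q^2 + 5*q + 7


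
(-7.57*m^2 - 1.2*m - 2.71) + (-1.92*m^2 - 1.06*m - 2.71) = -9.49*m^2 - 2.26*m - 5.42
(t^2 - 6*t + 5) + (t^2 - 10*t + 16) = 2*t^2 - 16*t + 21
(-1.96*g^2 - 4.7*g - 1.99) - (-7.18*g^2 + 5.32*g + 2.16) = 5.22*g^2 - 10.02*g - 4.15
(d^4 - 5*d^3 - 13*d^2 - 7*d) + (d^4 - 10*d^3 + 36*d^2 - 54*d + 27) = 2*d^4 - 15*d^3 + 23*d^2 - 61*d + 27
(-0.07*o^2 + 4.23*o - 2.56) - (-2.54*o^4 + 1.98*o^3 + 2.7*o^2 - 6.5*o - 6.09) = 2.54*o^4 - 1.98*o^3 - 2.77*o^2 + 10.73*o + 3.53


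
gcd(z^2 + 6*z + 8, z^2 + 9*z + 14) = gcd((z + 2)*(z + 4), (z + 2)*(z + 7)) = z + 2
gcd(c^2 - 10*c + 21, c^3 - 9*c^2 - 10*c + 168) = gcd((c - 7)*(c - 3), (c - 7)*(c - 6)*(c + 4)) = c - 7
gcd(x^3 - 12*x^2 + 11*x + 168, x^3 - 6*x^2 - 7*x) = x - 7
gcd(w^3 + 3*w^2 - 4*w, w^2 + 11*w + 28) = w + 4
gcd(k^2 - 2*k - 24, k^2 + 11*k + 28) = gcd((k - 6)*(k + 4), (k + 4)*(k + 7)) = k + 4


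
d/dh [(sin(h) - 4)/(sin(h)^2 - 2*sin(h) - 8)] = -cos(h)/(sin(h) + 2)^2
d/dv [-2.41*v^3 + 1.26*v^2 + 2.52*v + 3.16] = -7.23*v^2 + 2.52*v + 2.52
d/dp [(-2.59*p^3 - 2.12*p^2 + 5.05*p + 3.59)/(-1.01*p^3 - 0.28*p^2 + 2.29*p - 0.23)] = (-8.88178419700125e-16*p^5 - 1.416*p^4 - 1.6612*p^3 + 9.224*p^2 + 2.9856*p - 9.3826)/(1.0201*p^6 + 0.5656*p^5 - 4.5474*p^4 - 0.8178*p^3 + 5.3729*p^2 - 1.0534*p + 0.0529)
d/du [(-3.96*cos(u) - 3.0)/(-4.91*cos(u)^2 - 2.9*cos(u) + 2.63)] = (19.4436*cos(u)^2 + 29.46*cos(u) + 19.1148)*sin(u)/(24.1081*cos(u)^4 + 28.478*cos(u)^3 - 17.4166*cos(u)^2 - 15.254*cos(u) + 6.9169)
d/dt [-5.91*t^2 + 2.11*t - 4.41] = 2.11 - 11.82*t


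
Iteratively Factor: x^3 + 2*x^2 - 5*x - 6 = (x + 3)*(x^2 - x - 2) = (x - 2)*(x + 3)*(x + 1)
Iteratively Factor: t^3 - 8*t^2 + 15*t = (t)*(t^2 - 8*t + 15) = t*(t - 5)*(t - 3)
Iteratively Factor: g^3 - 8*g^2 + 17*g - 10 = (g - 5)*(g^2 - 3*g + 2) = (g - 5)*(g - 2)*(g - 1)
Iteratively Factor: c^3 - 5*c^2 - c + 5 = (c - 1)*(c^2 - 4*c - 5) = (c - 1)*(c + 1)*(c - 5)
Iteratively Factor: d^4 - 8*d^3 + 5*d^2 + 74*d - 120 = (d - 2)*(d^3 - 6*d^2 - 7*d + 60) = (d - 5)*(d - 2)*(d^2 - d - 12) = (d - 5)*(d - 2)*(d + 3)*(d - 4)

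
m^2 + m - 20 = (m - 4)*(m + 5)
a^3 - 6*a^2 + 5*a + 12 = (a - 4)*(a - 3)*(a + 1)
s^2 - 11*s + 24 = (s - 8)*(s - 3)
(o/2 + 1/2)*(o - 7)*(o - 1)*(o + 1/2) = o^4/2 - 13*o^3/4 - 9*o^2/4 + 13*o/4 + 7/4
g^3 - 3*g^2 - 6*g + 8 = (g - 4)*(g - 1)*(g + 2)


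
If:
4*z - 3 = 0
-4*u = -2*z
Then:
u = 3/8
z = 3/4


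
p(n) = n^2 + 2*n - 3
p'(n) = 2*n + 2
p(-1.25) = -3.94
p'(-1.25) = -0.50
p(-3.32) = 1.38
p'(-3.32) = -4.64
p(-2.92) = -0.31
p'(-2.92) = -3.84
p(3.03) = 12.24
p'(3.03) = 8.06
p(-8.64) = 54.37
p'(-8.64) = -15.28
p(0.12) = -2.75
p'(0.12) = 2.24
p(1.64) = 2.97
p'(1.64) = 5.28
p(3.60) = 17.16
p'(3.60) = 9.20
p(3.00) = 12.00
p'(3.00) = 8.00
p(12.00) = 165.00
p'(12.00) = 26.00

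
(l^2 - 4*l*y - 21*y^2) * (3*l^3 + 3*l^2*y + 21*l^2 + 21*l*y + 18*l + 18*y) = 3*l^5 - 9*l^4*y + 21*l^4 - 75*l^3*y^2 - 63*l^3*y + 18*l^3 - 63*l^2*y^3 - 525*l^2*y^2 - 54*l^2*y - 441*l*y^3 - 450*l*y^2 - 378*y^3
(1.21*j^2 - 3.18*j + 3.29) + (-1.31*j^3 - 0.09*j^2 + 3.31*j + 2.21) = -1.31*j^3 + 1.12*j^2 + 0.13*j + 5.5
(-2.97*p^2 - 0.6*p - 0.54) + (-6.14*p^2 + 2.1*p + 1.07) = -9.11*p^2 + 1.5*p + 0.53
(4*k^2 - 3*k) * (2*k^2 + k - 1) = 8*k^4 - 2*k^3 - 7*k^2 + 3*k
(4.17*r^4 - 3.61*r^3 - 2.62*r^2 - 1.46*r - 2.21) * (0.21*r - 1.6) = 0.8757*r^5 - 7.4301*r^4 + 5.2258*r^3 + 3.8854*r^2 + 1.8719*r + 3.536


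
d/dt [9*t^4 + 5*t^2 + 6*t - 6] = 36*t^3 + 10*t + 6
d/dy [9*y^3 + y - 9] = 27*y^2 + 1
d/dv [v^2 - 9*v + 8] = 2*v - 9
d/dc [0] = 0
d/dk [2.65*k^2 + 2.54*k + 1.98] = 5.3*k + 2.54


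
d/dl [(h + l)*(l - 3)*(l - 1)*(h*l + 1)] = h*(h + l)*(l - 3)*(l - 1) + (h + l)*(l - 3)*(h*l + 1) + (h + l)*(l - 1)*(h*l + 1) + (l - 3)*(l - 1)*(h*l + 1)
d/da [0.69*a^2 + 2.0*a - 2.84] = 1.38*a + 2.0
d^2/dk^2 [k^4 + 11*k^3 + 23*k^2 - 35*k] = 12*k^2 + 66*k + 46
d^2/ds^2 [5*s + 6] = 0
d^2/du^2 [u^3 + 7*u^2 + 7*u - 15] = 6*u + 14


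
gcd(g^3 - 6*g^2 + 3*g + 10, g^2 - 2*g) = g - 2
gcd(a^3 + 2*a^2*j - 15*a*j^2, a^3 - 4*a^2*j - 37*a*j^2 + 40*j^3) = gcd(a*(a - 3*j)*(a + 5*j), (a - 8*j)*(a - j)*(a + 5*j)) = a + 5*j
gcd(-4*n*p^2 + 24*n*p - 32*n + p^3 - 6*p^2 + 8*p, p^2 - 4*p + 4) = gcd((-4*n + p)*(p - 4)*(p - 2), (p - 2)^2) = p - 2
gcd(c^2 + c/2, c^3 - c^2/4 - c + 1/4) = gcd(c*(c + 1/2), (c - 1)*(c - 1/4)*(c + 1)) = 1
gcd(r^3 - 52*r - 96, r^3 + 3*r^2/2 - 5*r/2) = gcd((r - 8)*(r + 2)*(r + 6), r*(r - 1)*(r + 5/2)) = 1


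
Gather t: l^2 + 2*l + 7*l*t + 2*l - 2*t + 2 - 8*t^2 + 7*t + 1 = l^2 + 4*l - 8*t^2 + t*(7*l + 5) + 3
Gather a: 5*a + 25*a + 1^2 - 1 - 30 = 30*a - 30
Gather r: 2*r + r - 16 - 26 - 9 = 3*r - 51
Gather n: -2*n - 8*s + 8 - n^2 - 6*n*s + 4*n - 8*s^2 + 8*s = -n^2 + n*(2 - 6*s) - 8*s^2 + 8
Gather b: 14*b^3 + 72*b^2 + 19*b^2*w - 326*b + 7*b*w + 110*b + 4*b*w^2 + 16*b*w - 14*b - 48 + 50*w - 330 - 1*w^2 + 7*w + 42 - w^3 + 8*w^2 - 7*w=14*b^3 + b^2*(19*w + 72) + b*(4*w^2 + 23*w - 230) - w^3 + 7*w^2 + 50*w - 336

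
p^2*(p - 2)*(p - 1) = p^4 - 3*p^3 + 2*p^2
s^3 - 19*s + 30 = (s - 3)*(s - 2)*(s + 5)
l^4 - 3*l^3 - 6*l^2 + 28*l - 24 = (l - 2)^3*(l + 3)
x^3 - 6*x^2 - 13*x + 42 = (x - 7)*(x - 2)*(x + 3)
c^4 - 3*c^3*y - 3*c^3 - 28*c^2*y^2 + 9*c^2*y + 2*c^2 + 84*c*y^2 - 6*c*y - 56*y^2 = (c - 2)*(c - 1)*(c - 7*y)*(c + 4*y)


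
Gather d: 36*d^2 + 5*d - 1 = 36*d^2 + 5*d - 1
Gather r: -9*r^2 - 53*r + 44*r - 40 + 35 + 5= -9*r^2 - 9*r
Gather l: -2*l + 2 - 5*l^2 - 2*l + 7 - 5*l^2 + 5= -10*l^2 - 4*l + 14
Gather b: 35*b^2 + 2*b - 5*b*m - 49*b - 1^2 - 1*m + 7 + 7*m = 35*b^2 + b*(-5*m - 47) + 6*m + 6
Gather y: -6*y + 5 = 5 - 6*y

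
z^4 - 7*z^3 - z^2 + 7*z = z*(z - 7)*(z - 1)*(z + 1)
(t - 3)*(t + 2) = t^2 - t - 6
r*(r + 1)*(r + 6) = r^3 + 7*r^2 + 6*r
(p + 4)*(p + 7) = p^2 + 11*p + 28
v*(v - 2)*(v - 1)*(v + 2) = v^4 - v^3 - 4*v^2 + 4*v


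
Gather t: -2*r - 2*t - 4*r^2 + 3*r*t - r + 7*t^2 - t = -4*r^2 - 3*r + 7*t^2 + t*(3*r - 3)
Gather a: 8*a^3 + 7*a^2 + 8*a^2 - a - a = 8*a^3 + 15*a^2 - 2*a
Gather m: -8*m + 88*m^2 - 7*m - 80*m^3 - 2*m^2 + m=-80*m^3 + 86*m^2 - 14*m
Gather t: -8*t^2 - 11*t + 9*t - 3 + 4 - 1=-8*t^2 - 2*t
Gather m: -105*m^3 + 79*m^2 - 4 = -105*m^3 + 79*m^2 - 4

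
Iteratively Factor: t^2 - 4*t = (t)*(t - 4)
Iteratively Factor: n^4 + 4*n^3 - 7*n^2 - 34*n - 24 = (n + 4)*(n^3 - 7*n - 6) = (n + 2)*(n + 4)*(n^2 - 2*n - 3) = (n + 1)*(n + 2)*(n + 4)*(n - 3)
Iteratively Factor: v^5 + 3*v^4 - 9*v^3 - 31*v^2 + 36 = (v - 1)*(v^4 + 4*v^3 - 5*v^2 - 36*v - 36) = (v - 3)*(v - 1)*(v^3 + 7*v^2 + 16*v + 12) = (v - 3)*(v - 1)*(v + 2)*(v^2 + 5*v + 6) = (v - 3)*(v - 1)*(v + 2)^2*(v + 3)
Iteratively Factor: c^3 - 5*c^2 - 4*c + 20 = (c - 2)*(c^2 - 3*c - 10) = (c - 5)*(c - 2)*(c + 2)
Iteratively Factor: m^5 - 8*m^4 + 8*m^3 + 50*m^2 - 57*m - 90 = (m + 1)*(m^4 - 9*m^3 + 17*m^2 + 33*m - 90) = (m - 3)*(m + 1)*(m^3 - 6*m^2 - m + 30) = (m - 5)*(m - 3)*(m + 1)*(m^2 - m - 6) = (m - 5)*(m - 3)*(m + 1)*(m + 2)*(m - 3)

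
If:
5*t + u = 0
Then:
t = -u/5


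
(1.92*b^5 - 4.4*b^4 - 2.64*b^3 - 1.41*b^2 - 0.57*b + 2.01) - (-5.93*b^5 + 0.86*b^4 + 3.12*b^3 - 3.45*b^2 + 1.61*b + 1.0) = 7.85*b^5 - 5.26*b^4 - 5.76*b^3 + 2.04*b^2 - 2.18*b + 1.01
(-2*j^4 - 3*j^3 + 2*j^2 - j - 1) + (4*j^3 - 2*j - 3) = -2*j^4 + j^3 + 2*j^2 - 3*j - 4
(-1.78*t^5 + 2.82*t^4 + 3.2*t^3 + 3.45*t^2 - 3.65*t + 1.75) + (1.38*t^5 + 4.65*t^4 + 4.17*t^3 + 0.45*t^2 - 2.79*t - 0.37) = -0.4*t^5 + 7.47*t^4 + 7.37*t^3 + 3.9*t^2 - 6.44*t + 1.38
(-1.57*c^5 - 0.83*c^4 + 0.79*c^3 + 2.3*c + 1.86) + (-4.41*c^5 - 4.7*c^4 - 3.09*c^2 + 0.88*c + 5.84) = -5.98*c^5 - 5.53*c^4 + 0.79*c^3 - 3.09*c^2 + 3.18*c + 7.7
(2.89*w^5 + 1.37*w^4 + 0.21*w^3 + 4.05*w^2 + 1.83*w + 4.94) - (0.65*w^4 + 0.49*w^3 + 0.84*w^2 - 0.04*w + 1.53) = 2.89*w^5 + 0.72*w^4 - 0.28*w^3 + 3.21*w^2 + 1.87*w + 3.41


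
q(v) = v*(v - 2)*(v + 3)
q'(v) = v*(v - 2) + v*(v + 3) + (v - 2)*(v + 3) = 3*v^2 + 2*v - 6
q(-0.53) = 3.31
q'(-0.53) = -6.22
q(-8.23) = -440.33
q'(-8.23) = 180.74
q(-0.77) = 4.76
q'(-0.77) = -5.76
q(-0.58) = 3.62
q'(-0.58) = -6.15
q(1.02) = -4.02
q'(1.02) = -0.84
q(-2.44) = 6.07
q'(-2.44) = 6.98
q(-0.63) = 3.93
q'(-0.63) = -6.07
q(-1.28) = 7.22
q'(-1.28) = -3.64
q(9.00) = 756.00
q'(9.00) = 255.00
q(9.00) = 756.00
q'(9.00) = 255.00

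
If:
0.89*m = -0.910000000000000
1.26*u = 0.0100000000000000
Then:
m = -1.02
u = 0.01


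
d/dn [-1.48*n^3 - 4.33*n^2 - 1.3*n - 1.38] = -4.44*n^2 - 8.66*n - 1.3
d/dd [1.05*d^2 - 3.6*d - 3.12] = 2.1*d - 3.6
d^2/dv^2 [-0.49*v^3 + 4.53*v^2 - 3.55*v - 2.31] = 9.06 - 2.94*v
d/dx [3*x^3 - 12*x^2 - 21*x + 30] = 9*x^2 - 24*x - 21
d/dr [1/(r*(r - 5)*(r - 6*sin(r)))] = (r*(r - 5)*(6*cos(r) - 1) - r*(r - 6*sin(r)) + (5 - r)*(r - 6*sin(r)))/(r^2*(r - 5)^2*(r - 6*sin(r))^2)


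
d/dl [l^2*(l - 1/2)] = l*(3*l - 1)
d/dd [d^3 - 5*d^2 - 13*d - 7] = 3*d^2 - 10*d - 13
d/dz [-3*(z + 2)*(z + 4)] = -6*z - 18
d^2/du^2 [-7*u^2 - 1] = -14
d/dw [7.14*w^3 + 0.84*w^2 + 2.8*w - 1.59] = 21.42*w^2 + 1.68*w + 2.8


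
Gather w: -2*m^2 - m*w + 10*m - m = -2*m^2 - m*w + 9*m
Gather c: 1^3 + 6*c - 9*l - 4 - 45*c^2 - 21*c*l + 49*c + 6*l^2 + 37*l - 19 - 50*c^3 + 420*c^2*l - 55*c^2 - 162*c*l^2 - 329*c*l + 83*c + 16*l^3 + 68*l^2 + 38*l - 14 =-50*c^3 + c^2*(420*l - 100) + c*(-162*l^2 - 350*l + 138) + 16*l^3 + 74*l^2 + 66*l - 36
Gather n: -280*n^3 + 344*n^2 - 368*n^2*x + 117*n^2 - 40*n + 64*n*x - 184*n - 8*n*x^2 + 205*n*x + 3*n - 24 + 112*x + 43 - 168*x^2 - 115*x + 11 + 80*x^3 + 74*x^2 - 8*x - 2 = -280*n^3 + n^2*(461 - 368*x) + n*(-8*x^2 + 269*x - 221) + 80*x^3 - 94*x^2 - 11*x + 28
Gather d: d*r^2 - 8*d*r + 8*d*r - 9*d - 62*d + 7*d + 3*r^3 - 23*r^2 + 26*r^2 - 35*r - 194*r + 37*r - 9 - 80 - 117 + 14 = d*(r^2 - 64) + 3*r^3 + 3*r^2 - 192*r - 192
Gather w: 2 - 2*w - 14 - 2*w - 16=-4*w - 28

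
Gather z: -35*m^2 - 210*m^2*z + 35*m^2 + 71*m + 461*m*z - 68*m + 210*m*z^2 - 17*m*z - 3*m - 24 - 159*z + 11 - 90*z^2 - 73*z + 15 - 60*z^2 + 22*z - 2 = z^2*(210*m - 150) + z*(-210*m^2 + 444*m - 210)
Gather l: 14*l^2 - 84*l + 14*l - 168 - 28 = 14*l^2 - 70*l - 196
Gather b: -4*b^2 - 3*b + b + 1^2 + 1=-4*b^2 - 2*b + 2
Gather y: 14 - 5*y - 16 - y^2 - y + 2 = -y^2 - 6*y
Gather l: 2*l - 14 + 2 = 2*l - 12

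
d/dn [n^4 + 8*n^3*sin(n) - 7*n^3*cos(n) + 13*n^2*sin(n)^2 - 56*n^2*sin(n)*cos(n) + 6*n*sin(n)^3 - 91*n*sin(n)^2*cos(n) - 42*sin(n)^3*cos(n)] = 7*n^3*sin(n) + 8*n^3*cos(n) + 4*n^3 + 112*n^2*sin(n)^2 + 26*n^2*sin(n)*cos(n) + 24*n^2*sin(n) - 21*n^2*cos(n) - 56*n^2 + 273*n*sin(n)^3 + 18*n*sin(n)^2*cos(n) + 26*n*sin(n)^2 - 112*n*sin(n)*cos(n) - 182*n*sin(n) + 168*sin(n)^4 + 6*sin(n)^3 - 91*sin(n)^2*cos(n) - 126*sin(n)^2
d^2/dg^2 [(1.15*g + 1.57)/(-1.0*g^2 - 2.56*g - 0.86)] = (-(1.15*g + 1.57)*(2.0*g + 2.56)*(4.0*g + 5.12) + (6.9*g + 9.028)*(1.0*g^2 + 2.56*g + 0.86))/(1.0*g^2 + 2.56*g + 0.86)^3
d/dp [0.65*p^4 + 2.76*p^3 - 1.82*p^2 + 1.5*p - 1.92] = 2.6*p^3 + 8.28*p^2 - 3.64*p + 1.5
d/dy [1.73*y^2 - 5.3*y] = 3.46*y - 5.3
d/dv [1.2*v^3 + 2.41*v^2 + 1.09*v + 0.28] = 3.6*v^2 + 4.82*v + 1.09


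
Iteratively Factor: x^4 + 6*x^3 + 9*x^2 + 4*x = (x + 1)*(x^3 + 5*x^2 + 4*x) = (x + 1)*(x + 4)*(x^2 + x) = (x + 1)^2*(x + 4)*(x)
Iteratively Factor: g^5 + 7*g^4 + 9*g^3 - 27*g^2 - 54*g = (g + 3)*(g^4 + 4*g^3 - 3*g^2 - 18*g) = (g - 2)*(g + 3)*(g^3 + 6*g^2 + 9*g) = (g - 2)*(g + 3)^2*(g^2 + 3*g) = g*(g - 2)*(g + 3)^2*(g + 3)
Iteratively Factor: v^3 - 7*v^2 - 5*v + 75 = (v + 3)*(v^2 - 10*v + 25) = (v - 5)*(v + 3)*(v - 5)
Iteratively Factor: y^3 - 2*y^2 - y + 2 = (y - 2)*(y^2 - 1) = (y - 2)*(y + 1)*(y - 1)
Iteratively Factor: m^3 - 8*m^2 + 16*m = (m - 4)*(m^2 - 4*m) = (m - 4)^2*(m)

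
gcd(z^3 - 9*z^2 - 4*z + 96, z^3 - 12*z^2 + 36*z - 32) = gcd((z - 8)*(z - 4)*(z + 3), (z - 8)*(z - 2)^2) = z - 8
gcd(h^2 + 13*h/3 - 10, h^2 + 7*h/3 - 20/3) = h - 5/3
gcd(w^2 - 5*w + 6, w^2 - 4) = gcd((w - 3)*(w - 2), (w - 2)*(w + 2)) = w - 2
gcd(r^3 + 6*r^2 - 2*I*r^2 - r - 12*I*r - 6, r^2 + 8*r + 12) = r + 6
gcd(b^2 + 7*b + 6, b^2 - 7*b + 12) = 1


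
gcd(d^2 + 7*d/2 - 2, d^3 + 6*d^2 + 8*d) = d + 4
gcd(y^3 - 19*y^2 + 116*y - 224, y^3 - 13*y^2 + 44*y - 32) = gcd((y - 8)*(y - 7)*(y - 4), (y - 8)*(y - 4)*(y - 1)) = y^2 - 12*y + 32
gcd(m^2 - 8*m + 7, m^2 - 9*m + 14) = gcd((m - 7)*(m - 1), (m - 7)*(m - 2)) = m - 7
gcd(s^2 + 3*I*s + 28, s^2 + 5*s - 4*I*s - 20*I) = s - 4*I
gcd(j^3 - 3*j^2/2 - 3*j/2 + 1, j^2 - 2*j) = j - 2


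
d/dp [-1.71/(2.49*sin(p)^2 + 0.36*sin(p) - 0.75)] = (8.5158*sin(p) + 0.6156)*cos(p)/(2.49*sin(p)^2 + 0.36*sin(p) - 0.75)^2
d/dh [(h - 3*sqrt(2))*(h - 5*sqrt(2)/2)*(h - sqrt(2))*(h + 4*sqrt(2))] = 4*h^3 - 15*sqrt(2)*h^2/2 - 52*h + 89*sqrt(2)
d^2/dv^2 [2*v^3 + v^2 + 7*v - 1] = 12*v + 2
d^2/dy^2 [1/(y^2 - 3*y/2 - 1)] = 4*(4*y^2 - 6*y - (4*y - 3)^2 - 4)/(-2*y^2 + 3*y + 2)^3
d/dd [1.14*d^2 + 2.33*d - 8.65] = 2.28*d + 2.33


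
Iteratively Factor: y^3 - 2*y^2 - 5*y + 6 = (y - 3)*(y^2 + y - 2) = (y - 3)*(y - 1)*(y + 2)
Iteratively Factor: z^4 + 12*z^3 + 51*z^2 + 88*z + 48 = (z + 1)*(z^3 + 11*z^2 + 40*z + 48) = (z + 1)*(z + 4)*(z^2 + 7*z + 12) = (z + 1)*(z + 3)*(z + 4)*(z + 4)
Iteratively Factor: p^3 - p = (p - 1)*(p^2 + p) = (p - 1)*(p + 1)*(p)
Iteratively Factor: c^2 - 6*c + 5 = (c - 1)*(c - 5)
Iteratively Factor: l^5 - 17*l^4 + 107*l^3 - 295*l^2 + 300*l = (l - 5)*(l^4 - 12*l^3 + 47*l^2 - 60*l) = (l - 5)*(l - 4)*(l^3 - 8*l^2 + 15*l) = (l - 5)^2*(l - 4)*(l^2 - 3*l) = (l - 5)^2*(l - 4)*(l - 3)*(l)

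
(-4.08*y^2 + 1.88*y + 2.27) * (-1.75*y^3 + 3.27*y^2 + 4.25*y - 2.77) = 7.14*y^5 - 16.6316*y^4 - 15.1649*y^3 + 26.7145*y^2 + 4.4399*y - 6.2879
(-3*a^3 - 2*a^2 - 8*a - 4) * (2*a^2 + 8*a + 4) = -6*a^5 - 28*a^4 - 44*a^3 - 80*a^2 - 64*a - 16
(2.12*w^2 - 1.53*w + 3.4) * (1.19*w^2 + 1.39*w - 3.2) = 2.5228*w^4 + 1.1261*w^3 - 4.8647*w^2 + 9.622*w - 10.88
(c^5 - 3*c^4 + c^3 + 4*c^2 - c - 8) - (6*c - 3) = c^5 - 3*c^4 + c^3 + 4*c^2 - 7*c - 5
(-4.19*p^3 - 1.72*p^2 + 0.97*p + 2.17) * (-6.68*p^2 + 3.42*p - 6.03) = 27.9892*p^5 - 2.8402*p^4 + 12.9037*p^3 - 0.8066*p^2 + 1.5723*p - 13.0851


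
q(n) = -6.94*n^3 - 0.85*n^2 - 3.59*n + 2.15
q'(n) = -20.82*n^2 - 1.7*n - 3.59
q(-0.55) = 5.02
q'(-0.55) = -8.95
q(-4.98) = 856.08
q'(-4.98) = -511.47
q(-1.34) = 22.13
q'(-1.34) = -38.70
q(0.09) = 1.81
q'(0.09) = -3.91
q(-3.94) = 427.57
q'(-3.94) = -320.09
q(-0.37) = 3.71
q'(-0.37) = -5.81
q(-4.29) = 549.85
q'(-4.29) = -379.47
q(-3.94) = 427.57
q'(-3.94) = -320.09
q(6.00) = -1549.03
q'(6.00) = -763.31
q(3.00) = -203.65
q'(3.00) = -196.07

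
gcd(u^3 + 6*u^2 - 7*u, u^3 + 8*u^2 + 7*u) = u^2 + 7*u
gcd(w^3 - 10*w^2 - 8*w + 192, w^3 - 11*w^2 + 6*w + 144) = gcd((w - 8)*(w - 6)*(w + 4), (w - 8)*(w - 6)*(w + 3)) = w^2 - 14*w + 48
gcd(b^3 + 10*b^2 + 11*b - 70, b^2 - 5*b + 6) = b - 2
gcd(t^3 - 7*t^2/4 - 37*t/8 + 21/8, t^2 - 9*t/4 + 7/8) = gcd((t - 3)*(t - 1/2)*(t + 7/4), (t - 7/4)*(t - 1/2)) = t - 1/2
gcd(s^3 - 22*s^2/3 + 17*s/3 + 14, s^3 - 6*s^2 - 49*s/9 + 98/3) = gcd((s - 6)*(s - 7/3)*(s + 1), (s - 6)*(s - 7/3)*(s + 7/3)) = s^2 - 25*s/3 + 14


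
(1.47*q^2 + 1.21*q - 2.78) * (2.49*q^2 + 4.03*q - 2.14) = 3.6603*q^4 + 8.937*q^3 - 5.1917*q^2 - 13.7928*q + 5.9492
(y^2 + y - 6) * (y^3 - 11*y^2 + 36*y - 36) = y^5 - 10*y^4 + 19*y^3 + 66*y^2 - 252*y + 216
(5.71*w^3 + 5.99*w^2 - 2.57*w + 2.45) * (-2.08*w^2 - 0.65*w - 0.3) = -11.8768*w^5 - 16.1707*w^4 - 0.2609*w^3 - 5.2225*w^2 - 0.8215*w - 0.735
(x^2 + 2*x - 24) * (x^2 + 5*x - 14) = x^4 + 7*x^3 - 28*x^2 - 148*x + 336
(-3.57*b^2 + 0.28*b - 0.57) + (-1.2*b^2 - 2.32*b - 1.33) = -4.77*b^2 - 2.04*b - 1.9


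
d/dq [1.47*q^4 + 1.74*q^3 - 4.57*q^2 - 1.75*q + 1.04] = 5.88*q^3 + 5.22*q^2 - 9.14*q - 1.75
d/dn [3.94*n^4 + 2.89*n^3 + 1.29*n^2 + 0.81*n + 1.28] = 15.76*n^3 + 8.67*n^2 + 2.58*n + 0.81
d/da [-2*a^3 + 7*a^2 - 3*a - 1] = -6*a^2 + 14*a - 3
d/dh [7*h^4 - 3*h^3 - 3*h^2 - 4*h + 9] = 28*h^3 - 9*h^2 - 6*h - 4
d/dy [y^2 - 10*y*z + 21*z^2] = 2*y - 10*z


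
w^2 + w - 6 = (w - 2)*(w + 3)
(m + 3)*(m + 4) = m^2 + 7*m + 12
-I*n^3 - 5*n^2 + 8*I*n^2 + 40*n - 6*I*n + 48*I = (n - 8)*(n - 6*I)*(-I*n + 1)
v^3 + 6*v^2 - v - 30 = (v - 2)*(v + 3)*(v + 5)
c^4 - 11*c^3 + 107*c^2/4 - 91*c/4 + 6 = (c - 8)*(c - 3/2)*(c - 1)*(c - 1/2)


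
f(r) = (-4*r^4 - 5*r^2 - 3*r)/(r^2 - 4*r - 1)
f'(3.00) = 163.50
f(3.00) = 94.50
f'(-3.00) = 13.95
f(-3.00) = -18.00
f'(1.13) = 7.24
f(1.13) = 3.84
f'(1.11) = 6.99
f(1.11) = 3.70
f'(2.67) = 89.42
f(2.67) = 54.26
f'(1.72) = 19.38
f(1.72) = 11.17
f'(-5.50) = 31.28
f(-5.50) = -74.05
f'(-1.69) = 6.42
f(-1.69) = -4.86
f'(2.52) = 69.43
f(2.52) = 42.42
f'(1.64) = 17.04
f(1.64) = 9.71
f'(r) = (4 - 2*r)*(-4*r^4 - 5*r^2 - 3*r)/(r^2 - 4*r - 1)^2 + (-16*r^3 - 10*r - 3)/(r^2 - 4*r - 1) = (-8*r^5 + 48*r^4 + 16*r^3 + 23*r^2 + 10*r + 3)/(r^4 - 8*r^3 + 14*r^2 + 8*r + 1)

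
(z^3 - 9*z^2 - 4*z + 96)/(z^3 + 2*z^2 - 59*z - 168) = (z - 4)/(z + 7)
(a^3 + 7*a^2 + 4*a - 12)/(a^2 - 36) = (a^2 + a - 2)/(a - 6)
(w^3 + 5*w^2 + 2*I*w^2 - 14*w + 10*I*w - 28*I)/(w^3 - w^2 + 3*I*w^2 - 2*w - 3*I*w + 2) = (w^2 + 5*w - 14)/(w^2 + w*(-1 + I) - I)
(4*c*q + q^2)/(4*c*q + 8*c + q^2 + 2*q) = q/(q + 2)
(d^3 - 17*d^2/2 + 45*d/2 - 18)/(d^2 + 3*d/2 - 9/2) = (d^2 - 7*d + 12)/(d + 3)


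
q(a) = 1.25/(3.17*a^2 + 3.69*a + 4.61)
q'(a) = 1.25*(-6.34*a - 3.69)/(3.17*a^2 + 3.69*a + 4.61)^2 = (-7.925*a - 4.6125)/(3.17*a^2 + 3.69*a + 4.61)^2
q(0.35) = 0.20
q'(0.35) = -0.19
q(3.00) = 0.03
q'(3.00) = -0.01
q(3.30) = 0.02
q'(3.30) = -0.01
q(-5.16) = 0.02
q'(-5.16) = 0.01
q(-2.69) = 0.07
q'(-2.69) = 0.05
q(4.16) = 0.02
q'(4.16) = -0.01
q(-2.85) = 0.06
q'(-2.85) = 0.05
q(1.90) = 0.05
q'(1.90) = -0.04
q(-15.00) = 0.00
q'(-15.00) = 0.00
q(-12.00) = 0.00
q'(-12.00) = 0.00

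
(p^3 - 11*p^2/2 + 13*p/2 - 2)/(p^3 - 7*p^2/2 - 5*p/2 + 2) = (p - 1)/(p + 1)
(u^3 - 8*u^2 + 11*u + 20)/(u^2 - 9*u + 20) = u + 1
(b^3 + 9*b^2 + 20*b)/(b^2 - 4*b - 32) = b*(b + 5)/(b - 8)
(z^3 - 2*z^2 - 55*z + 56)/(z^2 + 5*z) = (z^3 - 2*z^2 - 55*z + 56)/(z*(z + 5))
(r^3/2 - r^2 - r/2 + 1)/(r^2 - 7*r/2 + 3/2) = (r^3 - 2*r^2 - r + 2)/(2*r^2 - 7*r + 3)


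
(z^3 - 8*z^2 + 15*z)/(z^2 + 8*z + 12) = z*(z^2 - 8*z + 15)/(z^2 + 8*z + 12)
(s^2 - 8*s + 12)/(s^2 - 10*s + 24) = (s - 2)/(s - 4)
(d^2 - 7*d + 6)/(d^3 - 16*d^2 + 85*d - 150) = (d - 1)/(d^2 - 10*d + 25)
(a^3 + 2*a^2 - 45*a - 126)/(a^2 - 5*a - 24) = (a^2 - a - 42)/(a - 8)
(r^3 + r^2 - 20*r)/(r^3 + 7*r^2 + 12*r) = (r^2 + r - 20)/(r^2 + 7*r + 12)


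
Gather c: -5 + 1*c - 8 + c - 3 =2*c - 16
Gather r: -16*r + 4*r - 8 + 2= -12*r - 6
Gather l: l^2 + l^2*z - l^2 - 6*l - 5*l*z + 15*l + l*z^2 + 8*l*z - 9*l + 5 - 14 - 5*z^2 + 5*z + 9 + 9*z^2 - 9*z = l^2*z + l*(z^2 + 3*z) + 4*z^2 - 4*z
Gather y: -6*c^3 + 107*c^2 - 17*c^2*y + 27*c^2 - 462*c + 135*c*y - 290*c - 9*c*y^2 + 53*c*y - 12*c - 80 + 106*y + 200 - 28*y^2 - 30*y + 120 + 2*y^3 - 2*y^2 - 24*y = -6*c^3 + 134*c^2 - 764*c + 2*y^3 + y^2*(-9*c - 30) + y*(-17*c^2 + 188*c + 52) + 240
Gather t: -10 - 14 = -24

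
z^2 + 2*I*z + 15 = (z - 3*I)*(z + 5*I)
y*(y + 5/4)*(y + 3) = y^3 + 17*y^2/4 + 15*y/4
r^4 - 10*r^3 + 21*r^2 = r^2*(r - 7)*(r - 3)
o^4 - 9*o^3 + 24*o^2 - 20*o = o*(o - 5)*(o - 2)^2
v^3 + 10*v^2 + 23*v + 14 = (v + 1)*(v + 2)*(v + 7)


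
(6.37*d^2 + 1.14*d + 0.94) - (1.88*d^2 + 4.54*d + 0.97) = 4.49*d^2 - 3.4*d - 0.03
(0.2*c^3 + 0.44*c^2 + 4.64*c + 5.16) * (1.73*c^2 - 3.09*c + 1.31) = 0.346*c^5 + 0.1432*c^4 + 6.9296*c^3 - 4.8344*c^2 - 9.866*c + 6.7596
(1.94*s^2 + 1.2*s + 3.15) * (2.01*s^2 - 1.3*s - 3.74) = 3.8994*s^4 - 0.11*s^3 - 2.4841*s^2 - 8.583*s - 11.781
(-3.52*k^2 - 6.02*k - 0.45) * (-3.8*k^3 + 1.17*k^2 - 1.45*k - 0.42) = 13.376*k^5 + 18.7576*k^4 - 0.229399999999999*k^3 + 9.6809*k^2 + 3.1809*k + 0.189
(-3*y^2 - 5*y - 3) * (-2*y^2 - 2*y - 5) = 6*y^4 + 16*y^3 + 31*y^2 + 31*y + 15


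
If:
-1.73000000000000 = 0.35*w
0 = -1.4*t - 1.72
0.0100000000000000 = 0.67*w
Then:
No Solution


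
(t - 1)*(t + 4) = t^2 + 3*t - 4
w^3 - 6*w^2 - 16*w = w*(w - 8)*(w + 2)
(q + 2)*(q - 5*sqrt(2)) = q^2 - 5*sqrt(2)*q + 2*q - 10*sqrt(2)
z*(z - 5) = z^2 - 5*z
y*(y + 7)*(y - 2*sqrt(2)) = y^3 - 2*sqrt(2)*y^2 + 7*y^2 - 14*sqrt(2)*y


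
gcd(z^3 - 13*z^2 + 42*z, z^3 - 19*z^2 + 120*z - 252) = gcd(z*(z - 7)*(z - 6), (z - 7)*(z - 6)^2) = z^2 - 13*z + 42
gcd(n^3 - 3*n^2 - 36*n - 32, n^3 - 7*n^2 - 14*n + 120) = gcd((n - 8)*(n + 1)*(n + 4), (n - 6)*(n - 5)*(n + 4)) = n + 4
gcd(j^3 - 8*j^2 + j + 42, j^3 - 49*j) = j - 7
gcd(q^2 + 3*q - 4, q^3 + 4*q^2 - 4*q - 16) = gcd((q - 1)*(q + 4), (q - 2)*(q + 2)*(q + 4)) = q + 4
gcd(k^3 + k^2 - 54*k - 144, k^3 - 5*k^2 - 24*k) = k^2 - 5*k - 24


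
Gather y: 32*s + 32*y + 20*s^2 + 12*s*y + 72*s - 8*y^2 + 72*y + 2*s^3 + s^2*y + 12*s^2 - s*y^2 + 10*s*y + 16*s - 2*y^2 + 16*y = 2*s^3 + 32*s^2 + 120*s + y^2*(-s - 10) + y*(s^2 + 22*s + 120)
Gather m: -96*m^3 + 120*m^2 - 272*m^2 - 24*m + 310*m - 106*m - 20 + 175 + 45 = -96*m^3 - 152*m^2 + 180*m + 200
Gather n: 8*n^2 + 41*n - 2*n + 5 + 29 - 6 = 8*n^2 + 39*n + 28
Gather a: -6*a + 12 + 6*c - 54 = -6*a + 6*c - 42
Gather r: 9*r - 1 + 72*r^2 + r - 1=72*r^2 + 10*r - 2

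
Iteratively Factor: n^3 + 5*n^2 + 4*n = (n + 4)*(n^2 + n) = (n + 1)*(n + 4)*(n)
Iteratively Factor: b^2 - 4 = (b + 2)*(b - 2)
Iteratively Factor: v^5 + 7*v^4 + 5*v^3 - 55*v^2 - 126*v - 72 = (v + 4)*(v^4 + 3*v^3 - 7*v^2 - 27*v - 18) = (v + 2)*(v + 4)*(v^3 + v^2 - 9*v - 9) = (v + 2)*(v + 3)*(v + 4)*(v^2 - 2*v - 3) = (v - 3)*(v + 2)*(v + 3)*(v + 4)*(v + 1)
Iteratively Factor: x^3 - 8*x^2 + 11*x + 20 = (x - 4)*(x^2 - 4*x - 5) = (x - 5)*(x - 4)*(x + 1)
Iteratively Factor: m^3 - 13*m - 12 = (m - 4)*(m^2 + 4*m + 3) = (m - 4)*(m + 3)*(m + 1)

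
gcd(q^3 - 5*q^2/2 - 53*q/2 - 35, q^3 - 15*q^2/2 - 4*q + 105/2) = q^2 - 9*q/2 - 35/2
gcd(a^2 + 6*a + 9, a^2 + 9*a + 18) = a + 3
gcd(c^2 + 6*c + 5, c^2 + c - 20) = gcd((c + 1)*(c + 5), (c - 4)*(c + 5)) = c + 5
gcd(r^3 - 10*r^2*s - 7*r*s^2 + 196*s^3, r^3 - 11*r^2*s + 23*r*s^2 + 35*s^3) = r - 7*s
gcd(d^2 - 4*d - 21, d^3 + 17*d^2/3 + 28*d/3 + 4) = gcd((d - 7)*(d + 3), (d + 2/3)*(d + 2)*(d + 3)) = d + 3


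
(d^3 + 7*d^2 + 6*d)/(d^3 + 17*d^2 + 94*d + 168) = d*(d + 1)/(d^2 + 11*d + 28)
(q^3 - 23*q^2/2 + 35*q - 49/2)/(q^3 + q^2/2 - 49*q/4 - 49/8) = 4*(q^2 - 8*q + 7)/(4*q^2 + 16*q + 7)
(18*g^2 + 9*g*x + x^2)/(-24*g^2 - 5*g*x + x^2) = (6*g + x)/(-8*g + x)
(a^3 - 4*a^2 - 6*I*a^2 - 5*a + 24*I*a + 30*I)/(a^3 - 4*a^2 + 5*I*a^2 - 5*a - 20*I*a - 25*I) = (a - 6*I)/(a + 5*I)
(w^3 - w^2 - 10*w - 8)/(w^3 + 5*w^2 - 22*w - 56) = (w + 1)/(w + 7)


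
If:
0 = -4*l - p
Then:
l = -p/4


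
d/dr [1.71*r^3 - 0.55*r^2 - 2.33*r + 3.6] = 5.13*r^2 - 1.1*r - 2.33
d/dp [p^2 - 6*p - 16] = 2*p - 6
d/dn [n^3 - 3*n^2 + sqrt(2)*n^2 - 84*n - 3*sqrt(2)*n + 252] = 3*n^2 - 6*n + 2*sqrt(2)*n - 84 - 3*sqrt(2)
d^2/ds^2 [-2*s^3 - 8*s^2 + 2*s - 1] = -12*s - 16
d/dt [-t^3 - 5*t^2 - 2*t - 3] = -3*t^2 - 10*t - 2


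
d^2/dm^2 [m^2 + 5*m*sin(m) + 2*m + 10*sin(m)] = -5*m*sin(m) + 10*sqrt(2)*cos(m + pi/4) + 2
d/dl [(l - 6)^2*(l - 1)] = (l - 6)*(3*l - 8)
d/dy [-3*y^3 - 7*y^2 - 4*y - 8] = -9*y^2 - 14*y - 4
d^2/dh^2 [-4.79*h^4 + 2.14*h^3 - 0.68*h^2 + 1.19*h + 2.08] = -57.48*h^2 + 12.84*h - 1.36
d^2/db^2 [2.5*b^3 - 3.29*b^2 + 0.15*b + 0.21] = 15.0*b - 6.58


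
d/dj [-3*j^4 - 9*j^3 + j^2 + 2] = j*(-12*j^2 - 27*j + 2)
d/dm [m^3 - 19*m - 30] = 3*m^2 - 19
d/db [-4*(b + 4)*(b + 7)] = -8*b - 44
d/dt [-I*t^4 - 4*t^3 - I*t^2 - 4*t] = -4*I*t^3 - 12*t^2 - 2*I*t - 4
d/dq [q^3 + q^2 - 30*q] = 3*q^2 + 2*q - 30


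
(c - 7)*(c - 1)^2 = c^3 - 9*c^2 + 15*c - 7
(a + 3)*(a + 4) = a^2 + 7*a + 12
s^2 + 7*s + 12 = (s + 3)*(s + 4)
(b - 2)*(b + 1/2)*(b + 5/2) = b^3 + b^2 - 19*b/4 - 5/2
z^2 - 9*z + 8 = (z - 8)*(z - 1)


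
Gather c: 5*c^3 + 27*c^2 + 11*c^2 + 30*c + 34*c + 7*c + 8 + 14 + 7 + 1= 5*c^3 + 38*c^2 + 71*c + 30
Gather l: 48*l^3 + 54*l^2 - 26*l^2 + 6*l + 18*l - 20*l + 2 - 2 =48*l^3 + 28*l^2 + 4*l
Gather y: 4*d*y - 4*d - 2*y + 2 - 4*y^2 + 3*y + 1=-4*d - 4*y^2 + y*(4*d + 1) + 3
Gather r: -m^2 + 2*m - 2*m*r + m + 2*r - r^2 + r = -m^2 + 3*m - r^2 + r*(3 - 2*m)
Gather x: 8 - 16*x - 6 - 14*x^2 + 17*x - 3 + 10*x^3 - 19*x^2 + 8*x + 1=10*x^3 - 33*x^2 + 9*x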